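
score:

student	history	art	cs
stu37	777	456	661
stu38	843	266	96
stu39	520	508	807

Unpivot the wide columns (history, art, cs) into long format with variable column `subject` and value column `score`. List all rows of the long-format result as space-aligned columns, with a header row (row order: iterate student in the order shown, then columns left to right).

student  subject  score
stu37    history  777  
stu37    art      456  
stu37    cs       661  
stu38    history  843  
stu38    art      266  
stu38    cs       96   
stu39    history  520  
stu39    art      508  
stu39    cs       807  

Each (student, column) pair becomes one row: 3 × 3 = 9 rows.
For example, (stu37, history) → score=777.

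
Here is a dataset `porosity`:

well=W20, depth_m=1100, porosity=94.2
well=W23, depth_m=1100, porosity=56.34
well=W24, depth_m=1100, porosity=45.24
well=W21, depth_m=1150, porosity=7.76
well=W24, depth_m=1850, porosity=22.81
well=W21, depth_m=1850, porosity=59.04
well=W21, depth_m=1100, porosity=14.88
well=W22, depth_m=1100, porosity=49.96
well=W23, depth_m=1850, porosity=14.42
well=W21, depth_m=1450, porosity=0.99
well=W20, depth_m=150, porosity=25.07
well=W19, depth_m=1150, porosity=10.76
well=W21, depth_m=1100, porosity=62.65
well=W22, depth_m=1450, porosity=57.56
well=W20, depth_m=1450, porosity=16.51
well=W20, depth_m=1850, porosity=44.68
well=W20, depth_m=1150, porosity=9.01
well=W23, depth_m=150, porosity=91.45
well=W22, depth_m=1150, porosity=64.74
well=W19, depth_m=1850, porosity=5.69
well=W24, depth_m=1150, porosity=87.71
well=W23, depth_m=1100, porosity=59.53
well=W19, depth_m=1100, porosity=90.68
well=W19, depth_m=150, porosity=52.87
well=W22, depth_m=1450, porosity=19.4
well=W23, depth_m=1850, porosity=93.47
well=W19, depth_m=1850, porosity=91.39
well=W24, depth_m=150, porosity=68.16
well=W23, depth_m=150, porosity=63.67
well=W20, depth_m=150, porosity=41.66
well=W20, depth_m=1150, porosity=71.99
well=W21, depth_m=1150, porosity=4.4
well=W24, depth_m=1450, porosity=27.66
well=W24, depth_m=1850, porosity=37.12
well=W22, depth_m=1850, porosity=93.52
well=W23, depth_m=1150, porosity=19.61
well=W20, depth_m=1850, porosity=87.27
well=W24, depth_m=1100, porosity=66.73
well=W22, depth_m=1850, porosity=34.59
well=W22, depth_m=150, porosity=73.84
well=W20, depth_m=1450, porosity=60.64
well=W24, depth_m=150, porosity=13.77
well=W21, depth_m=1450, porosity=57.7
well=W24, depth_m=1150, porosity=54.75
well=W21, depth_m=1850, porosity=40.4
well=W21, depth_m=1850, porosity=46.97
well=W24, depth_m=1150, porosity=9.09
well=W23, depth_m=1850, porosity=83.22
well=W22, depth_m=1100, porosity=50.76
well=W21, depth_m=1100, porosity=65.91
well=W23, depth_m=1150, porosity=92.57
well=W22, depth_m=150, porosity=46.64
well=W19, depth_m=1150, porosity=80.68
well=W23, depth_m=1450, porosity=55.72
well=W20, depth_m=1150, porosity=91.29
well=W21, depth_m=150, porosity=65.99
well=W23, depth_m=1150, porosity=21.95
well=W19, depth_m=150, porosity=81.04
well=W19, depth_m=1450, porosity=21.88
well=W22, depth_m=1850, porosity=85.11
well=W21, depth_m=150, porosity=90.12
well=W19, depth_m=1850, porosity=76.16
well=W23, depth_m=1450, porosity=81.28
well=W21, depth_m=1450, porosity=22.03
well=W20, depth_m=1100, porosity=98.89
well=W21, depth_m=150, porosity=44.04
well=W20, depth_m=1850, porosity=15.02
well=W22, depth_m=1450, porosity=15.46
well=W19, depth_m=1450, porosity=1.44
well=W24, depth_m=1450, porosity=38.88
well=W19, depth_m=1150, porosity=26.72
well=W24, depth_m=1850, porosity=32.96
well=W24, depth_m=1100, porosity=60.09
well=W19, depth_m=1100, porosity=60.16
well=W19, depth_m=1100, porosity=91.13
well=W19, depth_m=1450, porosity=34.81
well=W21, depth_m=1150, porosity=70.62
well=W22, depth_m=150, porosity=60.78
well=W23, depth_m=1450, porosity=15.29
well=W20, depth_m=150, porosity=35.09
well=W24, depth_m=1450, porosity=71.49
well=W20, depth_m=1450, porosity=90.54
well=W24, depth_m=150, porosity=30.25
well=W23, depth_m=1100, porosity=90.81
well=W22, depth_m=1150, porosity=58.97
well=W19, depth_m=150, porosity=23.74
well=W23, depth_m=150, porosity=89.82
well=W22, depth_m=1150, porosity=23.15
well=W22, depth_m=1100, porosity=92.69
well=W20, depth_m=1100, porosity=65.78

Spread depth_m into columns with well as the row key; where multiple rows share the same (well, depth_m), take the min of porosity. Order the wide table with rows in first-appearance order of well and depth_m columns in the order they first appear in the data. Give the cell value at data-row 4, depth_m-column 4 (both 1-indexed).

With rows in first-appearance order of well, row 4 is well=W21. depth_m columns in first-appearance order: 1100, 1150, 1850, 1450, 150; column 4 is 1450.
Long rows with well=W21, depth_m=1450: min(0.99, 57.7, 22.03) = 0.99.

0.99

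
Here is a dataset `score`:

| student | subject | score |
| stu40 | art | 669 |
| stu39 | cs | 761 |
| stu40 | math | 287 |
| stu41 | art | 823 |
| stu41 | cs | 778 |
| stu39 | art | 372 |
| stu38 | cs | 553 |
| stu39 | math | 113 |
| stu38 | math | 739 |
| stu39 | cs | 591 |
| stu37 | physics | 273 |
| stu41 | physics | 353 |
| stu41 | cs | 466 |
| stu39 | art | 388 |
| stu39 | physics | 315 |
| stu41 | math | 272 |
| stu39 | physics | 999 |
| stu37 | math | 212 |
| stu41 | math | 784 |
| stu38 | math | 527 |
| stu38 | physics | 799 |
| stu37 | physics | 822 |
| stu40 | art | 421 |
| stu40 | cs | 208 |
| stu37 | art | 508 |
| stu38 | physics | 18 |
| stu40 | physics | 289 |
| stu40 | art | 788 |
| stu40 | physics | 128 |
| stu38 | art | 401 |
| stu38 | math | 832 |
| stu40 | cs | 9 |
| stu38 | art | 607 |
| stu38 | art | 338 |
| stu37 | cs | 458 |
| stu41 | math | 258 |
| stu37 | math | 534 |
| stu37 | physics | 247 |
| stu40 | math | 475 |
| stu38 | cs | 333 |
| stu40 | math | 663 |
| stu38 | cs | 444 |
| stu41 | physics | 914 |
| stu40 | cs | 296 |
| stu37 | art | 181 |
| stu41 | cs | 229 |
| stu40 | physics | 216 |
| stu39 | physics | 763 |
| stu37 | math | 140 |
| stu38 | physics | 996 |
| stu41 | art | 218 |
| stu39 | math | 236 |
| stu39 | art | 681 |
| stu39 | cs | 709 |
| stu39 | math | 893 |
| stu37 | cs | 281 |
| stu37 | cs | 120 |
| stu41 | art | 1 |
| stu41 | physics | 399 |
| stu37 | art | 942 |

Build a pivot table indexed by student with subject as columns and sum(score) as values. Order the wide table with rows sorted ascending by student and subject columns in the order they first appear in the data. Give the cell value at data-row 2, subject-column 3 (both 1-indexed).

With rows sorted ascending by student, row 2 is student=stu38. subject columns in first-appearance order: art, cs, math, physics; column 3 is math.
Long rows with student=stu38, subject=math: 739 + 527 + 832 = 2098.

2098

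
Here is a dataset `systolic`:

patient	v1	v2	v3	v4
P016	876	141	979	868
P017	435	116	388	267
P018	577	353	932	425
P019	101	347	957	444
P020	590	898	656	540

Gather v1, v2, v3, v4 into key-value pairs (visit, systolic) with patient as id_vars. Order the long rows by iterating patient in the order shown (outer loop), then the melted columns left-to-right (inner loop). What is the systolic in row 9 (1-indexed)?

577

20 rows total (5 × 4). Row 9: index ⌊(9-1)/4⌋ = 2 into patient → P018; (9-1) mod 4 = 0 into the melted columns → v1.
So row 9 is (P018, v1, 577); systolic = 577.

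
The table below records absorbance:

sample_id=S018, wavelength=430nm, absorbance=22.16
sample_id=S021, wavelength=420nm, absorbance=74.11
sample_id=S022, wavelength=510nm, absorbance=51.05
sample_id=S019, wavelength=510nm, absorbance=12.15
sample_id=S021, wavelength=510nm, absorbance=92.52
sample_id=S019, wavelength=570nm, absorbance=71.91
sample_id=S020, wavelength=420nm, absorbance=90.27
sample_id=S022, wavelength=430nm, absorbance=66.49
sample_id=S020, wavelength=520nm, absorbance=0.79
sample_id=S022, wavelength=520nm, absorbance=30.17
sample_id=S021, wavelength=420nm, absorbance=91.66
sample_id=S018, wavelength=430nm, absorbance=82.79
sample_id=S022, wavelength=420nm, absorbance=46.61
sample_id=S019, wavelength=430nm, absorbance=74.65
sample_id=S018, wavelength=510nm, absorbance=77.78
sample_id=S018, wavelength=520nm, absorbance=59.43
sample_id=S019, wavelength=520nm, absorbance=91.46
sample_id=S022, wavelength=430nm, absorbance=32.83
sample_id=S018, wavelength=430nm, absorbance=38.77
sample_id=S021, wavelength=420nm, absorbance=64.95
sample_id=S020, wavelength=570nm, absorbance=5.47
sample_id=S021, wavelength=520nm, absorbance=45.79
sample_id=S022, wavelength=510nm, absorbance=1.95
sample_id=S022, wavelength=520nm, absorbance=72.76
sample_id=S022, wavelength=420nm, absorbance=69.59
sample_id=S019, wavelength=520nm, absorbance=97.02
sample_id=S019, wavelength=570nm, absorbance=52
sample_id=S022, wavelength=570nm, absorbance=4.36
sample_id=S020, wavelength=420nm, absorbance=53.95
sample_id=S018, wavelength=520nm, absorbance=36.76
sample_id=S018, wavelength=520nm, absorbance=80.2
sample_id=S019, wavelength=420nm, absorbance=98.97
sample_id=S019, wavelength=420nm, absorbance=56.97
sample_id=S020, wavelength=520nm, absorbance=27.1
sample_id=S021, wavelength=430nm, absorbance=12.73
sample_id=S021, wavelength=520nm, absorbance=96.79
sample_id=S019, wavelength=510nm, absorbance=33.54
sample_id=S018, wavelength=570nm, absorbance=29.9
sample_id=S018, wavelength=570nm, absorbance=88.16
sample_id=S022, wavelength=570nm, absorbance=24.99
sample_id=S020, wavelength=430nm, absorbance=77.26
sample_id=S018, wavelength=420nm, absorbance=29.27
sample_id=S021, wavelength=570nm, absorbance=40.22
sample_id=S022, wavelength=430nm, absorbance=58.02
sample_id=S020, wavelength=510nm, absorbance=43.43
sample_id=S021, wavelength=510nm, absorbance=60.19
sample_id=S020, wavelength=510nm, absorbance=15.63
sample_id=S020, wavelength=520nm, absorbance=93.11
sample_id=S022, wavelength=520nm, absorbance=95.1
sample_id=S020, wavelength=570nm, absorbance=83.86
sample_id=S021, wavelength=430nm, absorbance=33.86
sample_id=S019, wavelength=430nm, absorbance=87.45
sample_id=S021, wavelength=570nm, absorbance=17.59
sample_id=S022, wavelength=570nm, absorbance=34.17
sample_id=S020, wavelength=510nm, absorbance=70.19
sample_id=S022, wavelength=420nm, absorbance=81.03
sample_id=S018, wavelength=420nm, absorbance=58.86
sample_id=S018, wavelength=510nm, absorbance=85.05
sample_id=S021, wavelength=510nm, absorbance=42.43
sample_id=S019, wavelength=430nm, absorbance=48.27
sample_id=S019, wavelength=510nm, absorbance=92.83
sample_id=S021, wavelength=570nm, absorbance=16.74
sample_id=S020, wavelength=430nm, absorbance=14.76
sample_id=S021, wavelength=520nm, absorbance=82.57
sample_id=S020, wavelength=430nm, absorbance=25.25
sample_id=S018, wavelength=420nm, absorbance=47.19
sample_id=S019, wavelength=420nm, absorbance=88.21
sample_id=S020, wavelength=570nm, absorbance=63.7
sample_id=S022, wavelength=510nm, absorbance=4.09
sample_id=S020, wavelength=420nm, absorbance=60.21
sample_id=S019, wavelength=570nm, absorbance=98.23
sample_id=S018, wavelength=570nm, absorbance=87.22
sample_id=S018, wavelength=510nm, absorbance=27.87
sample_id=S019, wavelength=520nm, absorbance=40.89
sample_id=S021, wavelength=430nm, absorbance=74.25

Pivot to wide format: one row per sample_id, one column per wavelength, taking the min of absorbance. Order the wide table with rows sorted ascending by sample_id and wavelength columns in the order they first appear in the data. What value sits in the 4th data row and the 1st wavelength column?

12.73

With rows sorted ascending by sample_id, row 4 is sample_id=S021. wavelength columns in first-appearance order: 430nm, 420nm, 510nm, 570nm, 520nm; column 1 is 430nm.
Long rows with sample_id=S021, wavelength=430nm: min(12.73, 33.86, 74.25) = 12.73.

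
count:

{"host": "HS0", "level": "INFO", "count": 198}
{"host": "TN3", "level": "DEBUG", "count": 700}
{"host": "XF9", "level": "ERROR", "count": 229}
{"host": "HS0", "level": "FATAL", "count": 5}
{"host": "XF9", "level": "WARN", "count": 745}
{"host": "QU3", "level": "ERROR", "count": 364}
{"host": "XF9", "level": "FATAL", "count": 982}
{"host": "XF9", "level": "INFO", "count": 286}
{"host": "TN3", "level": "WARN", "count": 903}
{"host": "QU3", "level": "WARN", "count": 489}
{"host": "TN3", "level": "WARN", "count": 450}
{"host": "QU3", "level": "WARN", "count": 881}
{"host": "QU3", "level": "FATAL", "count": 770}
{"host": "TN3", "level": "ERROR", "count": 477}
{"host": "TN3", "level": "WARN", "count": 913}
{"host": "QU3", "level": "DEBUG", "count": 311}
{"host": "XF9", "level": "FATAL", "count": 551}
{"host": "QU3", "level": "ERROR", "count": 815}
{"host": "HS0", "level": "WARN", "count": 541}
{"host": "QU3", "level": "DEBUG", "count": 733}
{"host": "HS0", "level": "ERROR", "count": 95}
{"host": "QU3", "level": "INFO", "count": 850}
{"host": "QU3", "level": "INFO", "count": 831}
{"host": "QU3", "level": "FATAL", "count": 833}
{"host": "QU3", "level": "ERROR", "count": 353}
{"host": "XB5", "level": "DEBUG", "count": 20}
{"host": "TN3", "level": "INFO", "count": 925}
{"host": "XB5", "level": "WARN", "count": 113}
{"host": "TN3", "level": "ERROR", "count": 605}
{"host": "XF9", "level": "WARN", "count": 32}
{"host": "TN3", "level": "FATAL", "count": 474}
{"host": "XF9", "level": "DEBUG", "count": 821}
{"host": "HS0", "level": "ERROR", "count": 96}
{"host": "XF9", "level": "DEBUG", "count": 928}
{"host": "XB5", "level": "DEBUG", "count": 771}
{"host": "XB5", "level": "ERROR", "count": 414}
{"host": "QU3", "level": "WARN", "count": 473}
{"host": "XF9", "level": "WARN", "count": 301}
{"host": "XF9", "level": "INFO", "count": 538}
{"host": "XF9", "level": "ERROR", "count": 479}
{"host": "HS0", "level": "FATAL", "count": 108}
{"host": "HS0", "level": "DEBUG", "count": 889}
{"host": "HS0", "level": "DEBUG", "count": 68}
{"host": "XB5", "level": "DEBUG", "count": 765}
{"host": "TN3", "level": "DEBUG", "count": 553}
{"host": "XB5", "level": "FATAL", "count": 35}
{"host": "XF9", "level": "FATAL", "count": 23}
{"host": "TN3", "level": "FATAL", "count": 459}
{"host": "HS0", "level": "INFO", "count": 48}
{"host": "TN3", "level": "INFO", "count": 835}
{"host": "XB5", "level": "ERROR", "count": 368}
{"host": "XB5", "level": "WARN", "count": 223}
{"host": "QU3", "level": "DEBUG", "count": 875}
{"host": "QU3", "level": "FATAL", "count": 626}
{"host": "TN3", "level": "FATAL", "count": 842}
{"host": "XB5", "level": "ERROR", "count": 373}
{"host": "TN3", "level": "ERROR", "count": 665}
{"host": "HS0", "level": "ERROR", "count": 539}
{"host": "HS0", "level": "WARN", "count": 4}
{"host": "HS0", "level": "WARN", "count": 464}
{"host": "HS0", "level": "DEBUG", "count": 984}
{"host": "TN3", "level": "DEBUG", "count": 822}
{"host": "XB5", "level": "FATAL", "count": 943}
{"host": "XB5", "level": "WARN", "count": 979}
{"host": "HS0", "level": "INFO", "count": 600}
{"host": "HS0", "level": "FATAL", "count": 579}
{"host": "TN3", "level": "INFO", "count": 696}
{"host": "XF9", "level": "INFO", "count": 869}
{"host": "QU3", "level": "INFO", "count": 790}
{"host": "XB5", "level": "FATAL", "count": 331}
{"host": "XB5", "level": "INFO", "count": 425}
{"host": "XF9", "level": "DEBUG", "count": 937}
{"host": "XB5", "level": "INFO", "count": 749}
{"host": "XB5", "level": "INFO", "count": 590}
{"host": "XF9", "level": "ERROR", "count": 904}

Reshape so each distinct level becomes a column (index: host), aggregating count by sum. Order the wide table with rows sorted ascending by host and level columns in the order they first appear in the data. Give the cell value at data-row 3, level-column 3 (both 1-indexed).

With rows sorted ascending by host, row 3 is host=TN3. level columns in first-appearance order: INFO, DEBUG, ERROR, FATAL, WARN; column 3 is ERROR.
Long rows with host=TN3, level=ERROR: 477 + 605 + 665 = 1747.

1747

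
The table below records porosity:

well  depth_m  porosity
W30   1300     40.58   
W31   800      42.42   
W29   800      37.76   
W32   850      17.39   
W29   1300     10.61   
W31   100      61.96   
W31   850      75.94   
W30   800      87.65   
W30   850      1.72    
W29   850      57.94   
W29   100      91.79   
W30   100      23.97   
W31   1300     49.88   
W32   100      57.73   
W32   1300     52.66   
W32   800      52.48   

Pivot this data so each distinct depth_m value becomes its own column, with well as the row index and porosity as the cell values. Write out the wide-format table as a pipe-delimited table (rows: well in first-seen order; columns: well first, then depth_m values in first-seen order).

Columns: well plus the 4 distinct depth_m values (1300, 800, 850, 100).
For example, row W30 column 1300 takes porosity=40.58 from the long row (W30, 1300).

| well | 1300 | 800 | 850 | 100 |
| W30 | 40.58 | 87.65 | 1.72 | 23.97 |
| W31 | 49.88 | 42.42 | 75.94 | 61.96 |
| W29 | 10.61 | 37.76 | 57.94 | 91.79 |
| W32 | 52.66 | 52.48 | 17.39 | 57.73 |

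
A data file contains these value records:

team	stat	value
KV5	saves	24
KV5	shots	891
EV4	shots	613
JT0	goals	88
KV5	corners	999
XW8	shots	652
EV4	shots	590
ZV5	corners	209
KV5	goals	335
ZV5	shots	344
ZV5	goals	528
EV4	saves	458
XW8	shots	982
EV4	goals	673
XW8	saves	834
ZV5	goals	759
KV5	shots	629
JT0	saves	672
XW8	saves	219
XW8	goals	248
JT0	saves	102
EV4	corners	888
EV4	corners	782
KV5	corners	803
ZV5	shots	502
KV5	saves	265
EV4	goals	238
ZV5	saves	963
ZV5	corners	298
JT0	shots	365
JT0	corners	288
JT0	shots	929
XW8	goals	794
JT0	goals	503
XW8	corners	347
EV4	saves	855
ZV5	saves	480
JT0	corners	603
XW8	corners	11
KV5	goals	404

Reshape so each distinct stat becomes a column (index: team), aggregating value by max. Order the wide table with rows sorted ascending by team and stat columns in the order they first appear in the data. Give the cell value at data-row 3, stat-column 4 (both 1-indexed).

999

With rows sorted ascending by team, row 3 is team=KV5. stat columns in first-appearance order: saves, shots, goals, corners; column 4 is corners.
Long rows with team=KV5, stat=corners: max(999, 803) = 999.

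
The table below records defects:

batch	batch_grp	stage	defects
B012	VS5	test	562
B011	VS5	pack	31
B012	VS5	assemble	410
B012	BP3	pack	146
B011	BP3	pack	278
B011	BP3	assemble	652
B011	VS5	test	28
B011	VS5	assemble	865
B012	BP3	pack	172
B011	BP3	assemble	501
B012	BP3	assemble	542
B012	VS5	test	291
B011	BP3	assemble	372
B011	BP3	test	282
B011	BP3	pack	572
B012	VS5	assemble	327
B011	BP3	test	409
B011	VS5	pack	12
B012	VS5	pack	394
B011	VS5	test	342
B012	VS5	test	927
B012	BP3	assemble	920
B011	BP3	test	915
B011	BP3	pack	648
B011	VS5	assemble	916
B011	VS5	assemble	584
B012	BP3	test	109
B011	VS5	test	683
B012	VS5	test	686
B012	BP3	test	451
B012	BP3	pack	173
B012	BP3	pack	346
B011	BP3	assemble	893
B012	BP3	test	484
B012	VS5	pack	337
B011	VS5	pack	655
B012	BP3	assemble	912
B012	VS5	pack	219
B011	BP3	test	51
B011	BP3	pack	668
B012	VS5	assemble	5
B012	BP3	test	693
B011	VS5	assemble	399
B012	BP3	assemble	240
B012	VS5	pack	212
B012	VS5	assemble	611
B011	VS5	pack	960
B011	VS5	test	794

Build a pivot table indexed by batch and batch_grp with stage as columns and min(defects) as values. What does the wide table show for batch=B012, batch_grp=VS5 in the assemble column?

Rows with batch=B012, batch_grp=VS5 and stage=assemble: defects values are 410, 327, 5, 611.
min(410, 327, 5, 611) = 5.

5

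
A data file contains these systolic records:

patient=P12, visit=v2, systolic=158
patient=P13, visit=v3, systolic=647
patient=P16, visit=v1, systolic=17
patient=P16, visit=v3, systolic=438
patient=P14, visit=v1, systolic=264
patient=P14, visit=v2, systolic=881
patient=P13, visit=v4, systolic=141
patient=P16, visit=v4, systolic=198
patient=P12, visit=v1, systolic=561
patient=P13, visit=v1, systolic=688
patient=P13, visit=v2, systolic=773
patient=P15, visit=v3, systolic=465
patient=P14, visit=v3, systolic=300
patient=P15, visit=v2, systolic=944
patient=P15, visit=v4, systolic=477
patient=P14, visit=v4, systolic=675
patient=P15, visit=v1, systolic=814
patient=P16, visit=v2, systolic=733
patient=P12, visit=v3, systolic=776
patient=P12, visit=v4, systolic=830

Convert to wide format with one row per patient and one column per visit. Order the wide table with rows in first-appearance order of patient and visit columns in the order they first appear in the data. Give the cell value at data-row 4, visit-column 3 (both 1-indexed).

264

With rows in first-appearance order of patient, row 4 is patient=P14. visit columns in first-appearance order: v2, v3, v1, v4; column 3 is v1.
Long rows with patient=P14, visit=v1: systolic = 264.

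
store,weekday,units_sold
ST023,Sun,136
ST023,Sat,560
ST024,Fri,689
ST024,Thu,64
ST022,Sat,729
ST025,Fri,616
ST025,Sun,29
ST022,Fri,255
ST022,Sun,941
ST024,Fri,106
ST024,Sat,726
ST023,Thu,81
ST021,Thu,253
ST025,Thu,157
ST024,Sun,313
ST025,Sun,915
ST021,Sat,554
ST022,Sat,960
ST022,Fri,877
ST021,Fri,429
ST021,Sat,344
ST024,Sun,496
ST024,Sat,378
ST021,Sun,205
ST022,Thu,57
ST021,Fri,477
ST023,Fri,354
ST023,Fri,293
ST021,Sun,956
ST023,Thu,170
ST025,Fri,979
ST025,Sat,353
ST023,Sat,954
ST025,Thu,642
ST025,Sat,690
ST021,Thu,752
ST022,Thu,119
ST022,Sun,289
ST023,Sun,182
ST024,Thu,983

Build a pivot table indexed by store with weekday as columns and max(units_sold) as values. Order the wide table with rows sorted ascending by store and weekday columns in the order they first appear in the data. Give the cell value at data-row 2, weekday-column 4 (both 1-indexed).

With rows sorted ascending by store, row 2 is store=ST022. weekday columns in first-appearance order: Sun, Sat, Fri, Thu; column 4 is Thu.
Long rows with store=ST022, weekday=Thu: max(57, 119) = 119.

119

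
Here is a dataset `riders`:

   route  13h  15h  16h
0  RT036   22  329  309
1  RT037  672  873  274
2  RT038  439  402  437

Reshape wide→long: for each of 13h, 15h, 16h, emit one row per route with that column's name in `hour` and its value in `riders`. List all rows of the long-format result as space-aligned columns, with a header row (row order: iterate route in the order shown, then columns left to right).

Each (route, column) pair becomes one row: 3 × 3 = 9 rows.
For example, (RT036, 13h) → riders=22.

route  hour  riders
RT036  13h   22    
RT036  15h   329   
RT036  16h   309   
RT037  13h   672   
RT037  15h   873   
RT037  16h   274   
RT038  13h   439   
RT038  15h   402   
RT038  16h   437   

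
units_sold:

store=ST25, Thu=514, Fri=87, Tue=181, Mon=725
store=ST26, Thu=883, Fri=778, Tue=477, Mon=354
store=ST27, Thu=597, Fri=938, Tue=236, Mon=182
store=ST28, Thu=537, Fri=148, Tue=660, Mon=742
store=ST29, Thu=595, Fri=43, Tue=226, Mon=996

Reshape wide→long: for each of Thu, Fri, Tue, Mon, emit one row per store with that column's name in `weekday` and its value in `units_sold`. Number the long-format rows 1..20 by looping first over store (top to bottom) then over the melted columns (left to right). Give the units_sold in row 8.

20 rows total (5 × 4). Row 8: index ⌊(8-1)/4⌋ = 1 into store → ST26; (8-1) mod 4 = 3 into the melted columns → Mon.
So row 8 is (ST26, Mon, 354); units_sold = 354.

354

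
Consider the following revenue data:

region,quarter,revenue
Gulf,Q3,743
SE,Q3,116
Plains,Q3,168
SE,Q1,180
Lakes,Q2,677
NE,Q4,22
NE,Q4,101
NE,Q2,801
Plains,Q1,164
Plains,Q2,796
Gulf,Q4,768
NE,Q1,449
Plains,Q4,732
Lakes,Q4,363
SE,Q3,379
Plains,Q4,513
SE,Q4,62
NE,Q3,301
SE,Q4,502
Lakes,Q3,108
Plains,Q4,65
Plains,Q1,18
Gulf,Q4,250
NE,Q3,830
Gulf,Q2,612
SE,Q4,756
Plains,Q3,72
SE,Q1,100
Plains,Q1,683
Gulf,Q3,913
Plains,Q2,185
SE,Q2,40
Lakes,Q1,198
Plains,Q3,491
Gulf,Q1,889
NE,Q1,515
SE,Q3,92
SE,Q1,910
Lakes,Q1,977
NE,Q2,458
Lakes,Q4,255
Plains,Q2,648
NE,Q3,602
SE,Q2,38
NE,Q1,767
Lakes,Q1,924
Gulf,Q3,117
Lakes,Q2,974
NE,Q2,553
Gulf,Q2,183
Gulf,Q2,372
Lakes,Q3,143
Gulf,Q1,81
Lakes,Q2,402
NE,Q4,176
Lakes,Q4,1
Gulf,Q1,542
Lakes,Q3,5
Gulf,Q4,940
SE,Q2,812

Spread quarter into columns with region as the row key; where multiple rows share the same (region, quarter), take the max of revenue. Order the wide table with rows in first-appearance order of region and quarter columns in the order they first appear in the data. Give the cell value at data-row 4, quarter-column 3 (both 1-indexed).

With rows in first-appearance order of region, row 4 is region=Lakes. quarter columns in first-appearance order: Q3, Q1, Q2, Q4; column 3 is Q2.
Long rows with region=Lakes, quarter=Q2: max(677, 974, 402) = 974.

974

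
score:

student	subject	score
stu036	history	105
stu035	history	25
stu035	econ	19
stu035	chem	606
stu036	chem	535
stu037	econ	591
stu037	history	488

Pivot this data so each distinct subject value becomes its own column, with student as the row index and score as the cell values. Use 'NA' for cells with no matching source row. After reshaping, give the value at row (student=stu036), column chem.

The long row with student=stu036, subject=chem has score=535.

535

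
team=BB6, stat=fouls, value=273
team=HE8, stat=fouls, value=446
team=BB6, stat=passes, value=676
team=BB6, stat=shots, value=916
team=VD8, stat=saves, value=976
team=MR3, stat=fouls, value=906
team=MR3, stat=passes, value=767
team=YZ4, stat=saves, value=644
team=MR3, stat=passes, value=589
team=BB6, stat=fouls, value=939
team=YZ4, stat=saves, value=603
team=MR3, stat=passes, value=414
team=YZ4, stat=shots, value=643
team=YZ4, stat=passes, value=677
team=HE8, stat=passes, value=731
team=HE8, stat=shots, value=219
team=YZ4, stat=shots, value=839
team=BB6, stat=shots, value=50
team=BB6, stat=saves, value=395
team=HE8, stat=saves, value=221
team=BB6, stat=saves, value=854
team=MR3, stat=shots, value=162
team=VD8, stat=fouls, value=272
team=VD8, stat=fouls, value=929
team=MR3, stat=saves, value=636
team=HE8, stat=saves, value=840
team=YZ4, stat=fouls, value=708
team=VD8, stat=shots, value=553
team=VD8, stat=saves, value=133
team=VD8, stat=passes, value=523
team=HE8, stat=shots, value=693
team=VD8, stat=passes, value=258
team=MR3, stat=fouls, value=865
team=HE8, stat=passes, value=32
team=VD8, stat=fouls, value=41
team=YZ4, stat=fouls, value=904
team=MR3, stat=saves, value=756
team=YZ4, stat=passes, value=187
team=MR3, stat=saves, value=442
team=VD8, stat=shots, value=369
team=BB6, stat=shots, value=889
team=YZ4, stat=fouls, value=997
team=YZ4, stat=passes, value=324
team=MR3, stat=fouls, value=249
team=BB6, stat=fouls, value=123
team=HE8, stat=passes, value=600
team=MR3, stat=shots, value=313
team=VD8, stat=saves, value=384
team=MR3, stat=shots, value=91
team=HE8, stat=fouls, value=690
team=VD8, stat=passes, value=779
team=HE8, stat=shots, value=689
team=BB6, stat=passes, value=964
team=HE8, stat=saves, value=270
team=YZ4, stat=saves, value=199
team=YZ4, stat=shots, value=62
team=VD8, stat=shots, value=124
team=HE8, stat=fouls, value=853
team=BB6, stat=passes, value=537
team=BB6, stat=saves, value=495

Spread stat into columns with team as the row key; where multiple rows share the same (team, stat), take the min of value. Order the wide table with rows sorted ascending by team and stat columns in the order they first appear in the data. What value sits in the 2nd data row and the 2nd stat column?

With rows sorted ascending by team, row 2 is team=HE8. stat columns in first-appearance order: fouls, passes, shots, saves; column 2 is passes.
Long rows with team=HE8, stat=passes: min(731, 32, 600) = 32.

32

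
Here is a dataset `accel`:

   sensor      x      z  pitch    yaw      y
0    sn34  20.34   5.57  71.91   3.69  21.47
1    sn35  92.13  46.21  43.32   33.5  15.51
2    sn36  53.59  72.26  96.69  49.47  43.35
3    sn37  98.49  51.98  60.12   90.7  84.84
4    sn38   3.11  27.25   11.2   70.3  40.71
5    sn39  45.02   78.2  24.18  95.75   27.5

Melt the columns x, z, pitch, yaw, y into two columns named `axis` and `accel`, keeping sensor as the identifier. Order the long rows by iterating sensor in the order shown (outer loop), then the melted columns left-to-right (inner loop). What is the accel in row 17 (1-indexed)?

30 rows total (6 × 5). Row 17: index ⌊(17-1)/5⌋ = 3 into sensor → sn37; (17-1) mod 5 = 1 into the melted columns → z.
So row 17 is (sn37, z, 51.98); accel = 51.98.

51.98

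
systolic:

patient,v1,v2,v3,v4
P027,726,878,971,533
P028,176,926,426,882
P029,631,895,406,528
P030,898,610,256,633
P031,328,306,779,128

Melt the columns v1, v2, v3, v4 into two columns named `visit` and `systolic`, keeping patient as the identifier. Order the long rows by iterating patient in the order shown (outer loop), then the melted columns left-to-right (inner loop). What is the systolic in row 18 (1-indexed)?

306

20 rows total (5 × 4). Row 18: index ⌊(18-1)/4⌋ = 4 into patient → P031; (18-1) mod 4 = 1 into the melted columns → v2.
So row 18 is (P031, v2, 306); systolic = 306.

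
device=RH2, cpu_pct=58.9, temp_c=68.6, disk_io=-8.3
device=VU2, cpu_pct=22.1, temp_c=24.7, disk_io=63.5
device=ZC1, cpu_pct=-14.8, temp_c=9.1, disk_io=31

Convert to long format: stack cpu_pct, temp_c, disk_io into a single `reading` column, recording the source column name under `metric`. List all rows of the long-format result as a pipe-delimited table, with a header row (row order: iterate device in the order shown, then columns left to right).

| device | metric | reading |
| RH2 | cpu_pct | 58.9 |
| RH2 | temp_c | 68.6 |
| RH2 | disk_io | -8.3 |
| VU2 | cpu_pct | 22.1 |
| VU2 | temp_c | 24.7 |
| VU2 | disk_io | 63.5 |
| ZC1 | cpu_pct | -14.8 |
| ZC1 | temp_c | 9.1 |
| ZC1 | disk_io | 31 |

Each (device, column) pair becomes one row: 3 × 3 = 9 rows.
For example, (RH2, cpu_pct) → reading=58.9.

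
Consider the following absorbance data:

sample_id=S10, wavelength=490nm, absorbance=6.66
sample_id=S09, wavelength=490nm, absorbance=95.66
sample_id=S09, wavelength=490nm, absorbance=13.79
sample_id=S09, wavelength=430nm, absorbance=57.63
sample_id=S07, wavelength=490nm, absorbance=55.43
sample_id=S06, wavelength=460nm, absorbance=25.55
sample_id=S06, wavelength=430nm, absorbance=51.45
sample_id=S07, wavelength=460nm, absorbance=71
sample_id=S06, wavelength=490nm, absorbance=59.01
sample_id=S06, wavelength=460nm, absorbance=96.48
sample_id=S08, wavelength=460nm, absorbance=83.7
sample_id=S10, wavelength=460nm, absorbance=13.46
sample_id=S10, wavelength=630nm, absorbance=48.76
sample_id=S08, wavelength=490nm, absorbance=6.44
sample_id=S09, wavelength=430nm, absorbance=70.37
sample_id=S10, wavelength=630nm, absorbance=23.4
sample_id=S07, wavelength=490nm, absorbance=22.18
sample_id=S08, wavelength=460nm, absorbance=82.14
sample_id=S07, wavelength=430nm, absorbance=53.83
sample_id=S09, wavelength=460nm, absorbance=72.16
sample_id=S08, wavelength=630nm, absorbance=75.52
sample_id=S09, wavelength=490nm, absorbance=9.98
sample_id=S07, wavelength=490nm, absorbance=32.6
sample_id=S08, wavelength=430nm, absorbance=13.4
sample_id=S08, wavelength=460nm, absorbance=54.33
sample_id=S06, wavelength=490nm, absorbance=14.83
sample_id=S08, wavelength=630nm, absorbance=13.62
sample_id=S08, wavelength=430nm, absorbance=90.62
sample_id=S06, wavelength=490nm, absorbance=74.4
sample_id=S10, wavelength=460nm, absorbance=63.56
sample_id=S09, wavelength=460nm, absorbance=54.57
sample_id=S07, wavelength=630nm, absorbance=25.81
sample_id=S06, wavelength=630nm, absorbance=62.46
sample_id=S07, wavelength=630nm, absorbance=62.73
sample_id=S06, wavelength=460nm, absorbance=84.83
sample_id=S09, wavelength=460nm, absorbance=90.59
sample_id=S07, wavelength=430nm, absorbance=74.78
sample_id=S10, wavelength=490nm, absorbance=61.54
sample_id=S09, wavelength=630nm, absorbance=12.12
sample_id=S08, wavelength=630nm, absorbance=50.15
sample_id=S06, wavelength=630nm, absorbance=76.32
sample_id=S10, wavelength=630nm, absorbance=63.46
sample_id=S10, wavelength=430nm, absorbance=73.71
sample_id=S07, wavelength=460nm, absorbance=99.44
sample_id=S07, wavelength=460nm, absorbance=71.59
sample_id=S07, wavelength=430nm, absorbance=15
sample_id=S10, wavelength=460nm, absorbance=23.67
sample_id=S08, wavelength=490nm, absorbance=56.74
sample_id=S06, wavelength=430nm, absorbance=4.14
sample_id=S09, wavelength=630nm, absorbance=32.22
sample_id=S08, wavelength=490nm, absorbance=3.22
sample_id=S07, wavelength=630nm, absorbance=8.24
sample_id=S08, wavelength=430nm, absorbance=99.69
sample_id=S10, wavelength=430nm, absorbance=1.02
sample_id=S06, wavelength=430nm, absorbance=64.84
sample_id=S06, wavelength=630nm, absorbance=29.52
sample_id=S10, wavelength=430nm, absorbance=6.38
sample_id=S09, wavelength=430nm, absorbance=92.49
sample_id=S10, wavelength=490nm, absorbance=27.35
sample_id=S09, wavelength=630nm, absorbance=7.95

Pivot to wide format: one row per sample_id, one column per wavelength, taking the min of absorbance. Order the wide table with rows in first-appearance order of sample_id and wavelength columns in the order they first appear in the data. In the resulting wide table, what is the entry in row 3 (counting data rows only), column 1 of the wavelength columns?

With rows in first-appearance order of sample_id, row 3 is sample_id=S07. wavelength columns in first-appearance order: 490nm, 430nm, 460nm, 630nm; column 1 is 490nm.
Long rows with sample_id=S07, wavelength=490nm: min(55.43, 22.18, 32.6) = 22.18.

22.18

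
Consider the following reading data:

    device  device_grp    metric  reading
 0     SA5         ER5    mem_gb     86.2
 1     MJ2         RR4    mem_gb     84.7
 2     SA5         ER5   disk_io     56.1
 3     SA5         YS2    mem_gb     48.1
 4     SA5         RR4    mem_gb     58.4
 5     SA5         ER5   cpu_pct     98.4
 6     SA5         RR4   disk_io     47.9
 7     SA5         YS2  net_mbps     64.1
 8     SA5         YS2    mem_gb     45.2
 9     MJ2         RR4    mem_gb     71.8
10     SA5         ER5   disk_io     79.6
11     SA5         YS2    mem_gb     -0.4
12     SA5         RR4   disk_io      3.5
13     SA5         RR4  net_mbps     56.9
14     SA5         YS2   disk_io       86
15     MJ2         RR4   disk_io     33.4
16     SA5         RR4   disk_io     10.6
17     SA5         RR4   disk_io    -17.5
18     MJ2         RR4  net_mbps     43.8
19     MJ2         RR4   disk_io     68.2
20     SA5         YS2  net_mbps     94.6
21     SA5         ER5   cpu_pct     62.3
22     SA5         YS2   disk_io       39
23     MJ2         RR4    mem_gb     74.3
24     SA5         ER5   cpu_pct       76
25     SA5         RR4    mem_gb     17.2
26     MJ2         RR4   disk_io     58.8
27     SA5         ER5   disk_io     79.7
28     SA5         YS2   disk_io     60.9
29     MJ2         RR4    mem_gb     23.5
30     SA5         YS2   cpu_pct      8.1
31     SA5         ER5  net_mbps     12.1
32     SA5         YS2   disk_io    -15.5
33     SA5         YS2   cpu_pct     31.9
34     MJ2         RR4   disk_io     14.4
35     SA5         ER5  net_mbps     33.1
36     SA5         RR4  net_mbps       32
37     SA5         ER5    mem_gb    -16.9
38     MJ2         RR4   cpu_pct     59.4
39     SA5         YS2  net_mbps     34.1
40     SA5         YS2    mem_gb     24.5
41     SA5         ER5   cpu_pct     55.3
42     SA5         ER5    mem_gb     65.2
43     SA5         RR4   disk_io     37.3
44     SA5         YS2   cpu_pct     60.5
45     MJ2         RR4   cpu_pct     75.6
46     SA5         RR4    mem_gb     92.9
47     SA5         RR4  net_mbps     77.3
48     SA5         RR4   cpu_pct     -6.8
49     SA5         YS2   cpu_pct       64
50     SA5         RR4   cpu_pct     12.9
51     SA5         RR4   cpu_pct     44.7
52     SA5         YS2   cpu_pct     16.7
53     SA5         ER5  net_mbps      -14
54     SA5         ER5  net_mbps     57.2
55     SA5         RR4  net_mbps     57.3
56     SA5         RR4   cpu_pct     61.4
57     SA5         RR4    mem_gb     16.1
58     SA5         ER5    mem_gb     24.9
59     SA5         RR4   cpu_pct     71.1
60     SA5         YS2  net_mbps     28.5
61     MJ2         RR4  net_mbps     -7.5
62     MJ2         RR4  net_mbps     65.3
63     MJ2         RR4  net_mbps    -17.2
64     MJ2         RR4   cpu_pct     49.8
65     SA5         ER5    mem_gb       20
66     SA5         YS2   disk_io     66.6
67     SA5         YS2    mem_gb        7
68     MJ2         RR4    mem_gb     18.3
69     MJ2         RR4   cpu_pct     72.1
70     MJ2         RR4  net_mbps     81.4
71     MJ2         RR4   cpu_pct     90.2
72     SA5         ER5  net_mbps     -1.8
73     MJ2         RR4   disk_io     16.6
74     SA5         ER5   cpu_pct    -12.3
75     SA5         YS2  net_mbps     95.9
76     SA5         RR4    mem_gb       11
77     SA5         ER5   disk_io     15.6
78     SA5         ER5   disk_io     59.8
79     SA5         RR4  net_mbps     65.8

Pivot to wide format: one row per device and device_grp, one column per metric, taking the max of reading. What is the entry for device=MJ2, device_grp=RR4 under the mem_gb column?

84.7

Rows with device=MJ2, device_grp=RR4 and metric=mem_gb: reading values are 84.7, 71.8, 74.3, 23.5, 18.3.
max(84.7, 71.8, 74.3, 23.5, 18.3) = 84.7.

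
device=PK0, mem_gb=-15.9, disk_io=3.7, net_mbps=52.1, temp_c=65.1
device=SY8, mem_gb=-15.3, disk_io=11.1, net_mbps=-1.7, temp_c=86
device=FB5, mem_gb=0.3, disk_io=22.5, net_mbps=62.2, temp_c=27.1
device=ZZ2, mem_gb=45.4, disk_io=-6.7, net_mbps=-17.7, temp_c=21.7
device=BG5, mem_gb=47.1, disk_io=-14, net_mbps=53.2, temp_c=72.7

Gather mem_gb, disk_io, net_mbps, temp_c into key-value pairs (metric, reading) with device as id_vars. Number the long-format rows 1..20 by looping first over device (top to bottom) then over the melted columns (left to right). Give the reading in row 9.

0.3

20 rows total (5 × 4). Row 9: index ⌊(9-1)/4⌋ = 2 into device → FB5; (9-1) mod 4 = 0 into the melted columns → mem_gb.
So row 9 is (FB5, mem_gb, 0.3); reading = 0.3.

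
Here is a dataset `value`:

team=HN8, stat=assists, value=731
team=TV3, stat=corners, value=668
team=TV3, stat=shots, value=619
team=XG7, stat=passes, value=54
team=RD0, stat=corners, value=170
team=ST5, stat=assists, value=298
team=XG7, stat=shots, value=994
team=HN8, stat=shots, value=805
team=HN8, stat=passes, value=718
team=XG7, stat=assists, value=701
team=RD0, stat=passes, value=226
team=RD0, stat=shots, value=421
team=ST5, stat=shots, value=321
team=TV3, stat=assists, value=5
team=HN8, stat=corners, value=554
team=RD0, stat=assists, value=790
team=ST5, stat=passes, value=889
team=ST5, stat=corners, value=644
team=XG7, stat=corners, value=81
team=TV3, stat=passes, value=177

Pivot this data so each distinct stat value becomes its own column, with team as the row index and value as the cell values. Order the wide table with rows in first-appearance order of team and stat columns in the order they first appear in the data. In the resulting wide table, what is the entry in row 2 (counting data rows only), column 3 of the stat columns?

619

With rows in first-appearance order of team, row 2 is team=TV3. stat columns in first-appearance order: assists, corners, shots, passes; column 3 is shots.
Long rows with team=TV3, stat=shots: value = 619.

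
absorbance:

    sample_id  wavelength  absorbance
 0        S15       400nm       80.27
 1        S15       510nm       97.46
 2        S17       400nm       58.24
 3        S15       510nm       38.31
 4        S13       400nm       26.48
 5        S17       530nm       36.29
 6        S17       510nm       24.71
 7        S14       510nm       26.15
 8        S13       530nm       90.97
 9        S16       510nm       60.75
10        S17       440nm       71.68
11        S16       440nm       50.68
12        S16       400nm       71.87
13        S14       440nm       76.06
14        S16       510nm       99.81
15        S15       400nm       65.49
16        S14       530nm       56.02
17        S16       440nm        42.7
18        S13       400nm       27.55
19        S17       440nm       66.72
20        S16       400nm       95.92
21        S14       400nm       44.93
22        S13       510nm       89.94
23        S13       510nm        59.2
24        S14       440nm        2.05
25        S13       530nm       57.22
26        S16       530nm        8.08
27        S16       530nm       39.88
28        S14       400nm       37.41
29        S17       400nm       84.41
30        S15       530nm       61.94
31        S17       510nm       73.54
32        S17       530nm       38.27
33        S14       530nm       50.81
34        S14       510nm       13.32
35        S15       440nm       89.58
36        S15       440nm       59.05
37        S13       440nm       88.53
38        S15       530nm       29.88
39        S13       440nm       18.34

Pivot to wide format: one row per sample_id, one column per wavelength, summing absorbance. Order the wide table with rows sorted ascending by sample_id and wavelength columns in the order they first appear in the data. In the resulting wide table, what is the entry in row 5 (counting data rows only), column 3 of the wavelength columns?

74.56

With rows sorted ascending by sample_id, row 5 is sample_id=S17. wavelength columns in first-appearance order: 400nm, 510nm, 530nm, 440nm; column 3 is 530nm.
Long rows with sample_id=S17, wavelength=530nm: 36.29 + 38.27 = 74.56.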